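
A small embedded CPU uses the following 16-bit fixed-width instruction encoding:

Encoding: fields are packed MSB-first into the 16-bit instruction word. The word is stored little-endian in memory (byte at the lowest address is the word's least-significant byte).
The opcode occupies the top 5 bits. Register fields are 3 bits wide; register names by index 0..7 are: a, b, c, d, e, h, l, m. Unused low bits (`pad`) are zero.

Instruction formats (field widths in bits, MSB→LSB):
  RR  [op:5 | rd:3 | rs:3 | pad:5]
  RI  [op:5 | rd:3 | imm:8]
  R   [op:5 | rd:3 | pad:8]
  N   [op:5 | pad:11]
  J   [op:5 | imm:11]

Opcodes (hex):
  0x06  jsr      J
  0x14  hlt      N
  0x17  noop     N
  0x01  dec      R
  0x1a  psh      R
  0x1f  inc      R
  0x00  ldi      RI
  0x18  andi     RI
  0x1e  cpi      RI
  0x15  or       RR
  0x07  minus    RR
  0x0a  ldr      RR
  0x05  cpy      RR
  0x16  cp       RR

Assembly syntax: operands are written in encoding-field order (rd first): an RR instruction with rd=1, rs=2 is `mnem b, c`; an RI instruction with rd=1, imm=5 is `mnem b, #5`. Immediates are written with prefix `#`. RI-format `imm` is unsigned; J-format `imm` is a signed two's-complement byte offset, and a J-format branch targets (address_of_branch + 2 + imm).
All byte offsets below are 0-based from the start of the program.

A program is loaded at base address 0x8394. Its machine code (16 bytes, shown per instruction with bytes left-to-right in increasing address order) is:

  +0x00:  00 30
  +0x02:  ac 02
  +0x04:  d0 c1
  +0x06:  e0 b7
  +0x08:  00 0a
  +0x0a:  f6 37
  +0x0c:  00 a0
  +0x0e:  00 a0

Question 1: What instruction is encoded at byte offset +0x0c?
off 0x0c: read 00 a0 as little → 0xa000
  top 5b → 0x14 → hlt [N]

hlt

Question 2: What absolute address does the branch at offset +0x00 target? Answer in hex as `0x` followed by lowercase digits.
0x8396

+0x00: 00 30 ⇒ word 0x3000 (little)
  opcode bits[15:11]=0x6: jsr/J
  imm: (w>>0)&0x7ff=0x0 → #0
  target = base 0x8394 + off 0x00 + 2 + imm 0 = 0x8396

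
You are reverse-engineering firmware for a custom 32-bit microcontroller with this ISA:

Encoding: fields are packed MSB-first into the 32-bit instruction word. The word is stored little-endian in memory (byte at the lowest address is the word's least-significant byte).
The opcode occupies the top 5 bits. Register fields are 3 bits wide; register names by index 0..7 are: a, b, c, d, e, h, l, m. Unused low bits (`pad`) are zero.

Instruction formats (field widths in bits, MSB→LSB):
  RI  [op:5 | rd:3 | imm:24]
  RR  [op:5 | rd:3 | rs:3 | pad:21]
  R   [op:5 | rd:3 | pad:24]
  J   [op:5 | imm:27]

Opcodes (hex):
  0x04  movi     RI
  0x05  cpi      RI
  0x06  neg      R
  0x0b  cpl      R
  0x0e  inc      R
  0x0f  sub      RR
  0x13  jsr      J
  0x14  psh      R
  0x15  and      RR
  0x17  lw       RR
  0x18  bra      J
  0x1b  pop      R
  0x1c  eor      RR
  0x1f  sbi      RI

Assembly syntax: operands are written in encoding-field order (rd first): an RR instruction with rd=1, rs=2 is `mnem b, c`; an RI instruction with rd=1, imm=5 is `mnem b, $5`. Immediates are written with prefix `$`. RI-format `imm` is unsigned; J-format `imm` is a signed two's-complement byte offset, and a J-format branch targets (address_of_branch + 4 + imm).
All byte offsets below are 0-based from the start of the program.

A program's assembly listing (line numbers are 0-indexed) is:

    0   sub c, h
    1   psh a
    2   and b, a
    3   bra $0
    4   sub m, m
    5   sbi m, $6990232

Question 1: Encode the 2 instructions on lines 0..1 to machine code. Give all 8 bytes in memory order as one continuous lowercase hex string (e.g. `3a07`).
L0: sub op=0xf:5|rd=2:3|rs=5:3|pad=0:21 ⇒ 0x7aa00000 ⇒ little 00 00 a0 7a
L1: psh op=0x14:5|rd=0:3|pad=0:24 ⇒ 0xa0000000 ⇒ little 00 00 00 a0

0000a07a000000a0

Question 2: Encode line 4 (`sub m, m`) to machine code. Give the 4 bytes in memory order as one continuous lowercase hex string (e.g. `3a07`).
L4: sub op=0xf:5|rd=7:3|rs=7:3|pad=0:21 ⇒ 0x7fe00000 ⇒ little 00 00 e0 7f

0000e07f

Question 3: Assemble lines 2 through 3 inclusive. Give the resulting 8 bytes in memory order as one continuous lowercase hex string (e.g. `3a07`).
line 2 (and): pack op=0x15:5|rd=1:3|rs=0:3|pad=0:21 = 0xa9000000; little→ 00 00 00 a9
line 3 (bra): pack op=0x18:5|imm=0:27 = 0xc0000000; little→ 00 00 00 c0

000000a9000000c0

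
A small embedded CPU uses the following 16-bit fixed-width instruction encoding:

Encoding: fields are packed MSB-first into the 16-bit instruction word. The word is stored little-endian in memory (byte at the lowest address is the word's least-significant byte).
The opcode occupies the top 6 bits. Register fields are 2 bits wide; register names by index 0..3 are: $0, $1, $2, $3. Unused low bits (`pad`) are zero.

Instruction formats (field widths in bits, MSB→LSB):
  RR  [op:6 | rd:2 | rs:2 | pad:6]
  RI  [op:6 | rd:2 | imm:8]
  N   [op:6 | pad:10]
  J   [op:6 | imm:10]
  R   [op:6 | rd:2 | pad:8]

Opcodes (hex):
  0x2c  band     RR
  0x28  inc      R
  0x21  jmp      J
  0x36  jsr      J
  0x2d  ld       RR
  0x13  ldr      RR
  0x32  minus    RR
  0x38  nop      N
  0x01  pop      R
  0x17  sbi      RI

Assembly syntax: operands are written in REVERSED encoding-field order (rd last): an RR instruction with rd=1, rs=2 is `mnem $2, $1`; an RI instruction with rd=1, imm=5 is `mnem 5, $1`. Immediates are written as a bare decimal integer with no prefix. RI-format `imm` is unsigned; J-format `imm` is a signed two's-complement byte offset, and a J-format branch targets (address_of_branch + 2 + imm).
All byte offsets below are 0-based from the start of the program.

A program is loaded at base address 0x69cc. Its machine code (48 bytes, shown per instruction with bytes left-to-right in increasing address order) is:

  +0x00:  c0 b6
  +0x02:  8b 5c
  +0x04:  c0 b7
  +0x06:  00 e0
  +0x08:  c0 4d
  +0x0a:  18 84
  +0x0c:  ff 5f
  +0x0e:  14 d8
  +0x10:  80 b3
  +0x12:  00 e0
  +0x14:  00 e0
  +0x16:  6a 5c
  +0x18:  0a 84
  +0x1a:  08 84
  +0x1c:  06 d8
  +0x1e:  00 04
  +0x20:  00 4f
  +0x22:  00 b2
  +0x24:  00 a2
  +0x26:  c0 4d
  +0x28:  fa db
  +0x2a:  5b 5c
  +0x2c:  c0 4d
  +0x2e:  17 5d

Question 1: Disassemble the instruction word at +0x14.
nop

@+14  little-endian(00 e0) = 0xe000
  opcode bits[15:10]=0x38: nop/N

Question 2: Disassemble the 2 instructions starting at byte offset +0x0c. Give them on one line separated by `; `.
off 0x0c: read ff 5f as little → 0x5fff
  top 6b → 0x17 → sbi [RI]
  rd: (w>>8)&0x3=0x3 → $3
  imm: (w>>0)&0xff=0xff → 255
off 0x0e: read 14 d8 as little → 0xd814
  top 6b → 0x36 → jsr [J]
  imm: (w>>0)&0x3ff=0x14 → 20

sbi 255, $3; jsr 20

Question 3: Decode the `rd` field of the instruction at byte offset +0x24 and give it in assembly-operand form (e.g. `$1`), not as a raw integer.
$2

off 0x24: read 00 a2 as little → 0xa200
  top 6b → 0x28 → inc [R]
  [9:8] rd=2 = $2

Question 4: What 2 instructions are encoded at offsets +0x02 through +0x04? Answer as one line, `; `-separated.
sbi 139, $0; ld $3, $3

@+02  little-endian(8b 5c) = 0x5c8b
  opcode bits[15:10]=0x17: sbi/RI
  [9:8] rd=0 = $0
  [7:0] imm=139 = 139
@+04  little-endian(c0 b7) = 0xb7c0
  opcode bits[15:10]=0x2d: ld/RR
  [9:8] rd=3 = $3
  [7:6] rs=3 = $3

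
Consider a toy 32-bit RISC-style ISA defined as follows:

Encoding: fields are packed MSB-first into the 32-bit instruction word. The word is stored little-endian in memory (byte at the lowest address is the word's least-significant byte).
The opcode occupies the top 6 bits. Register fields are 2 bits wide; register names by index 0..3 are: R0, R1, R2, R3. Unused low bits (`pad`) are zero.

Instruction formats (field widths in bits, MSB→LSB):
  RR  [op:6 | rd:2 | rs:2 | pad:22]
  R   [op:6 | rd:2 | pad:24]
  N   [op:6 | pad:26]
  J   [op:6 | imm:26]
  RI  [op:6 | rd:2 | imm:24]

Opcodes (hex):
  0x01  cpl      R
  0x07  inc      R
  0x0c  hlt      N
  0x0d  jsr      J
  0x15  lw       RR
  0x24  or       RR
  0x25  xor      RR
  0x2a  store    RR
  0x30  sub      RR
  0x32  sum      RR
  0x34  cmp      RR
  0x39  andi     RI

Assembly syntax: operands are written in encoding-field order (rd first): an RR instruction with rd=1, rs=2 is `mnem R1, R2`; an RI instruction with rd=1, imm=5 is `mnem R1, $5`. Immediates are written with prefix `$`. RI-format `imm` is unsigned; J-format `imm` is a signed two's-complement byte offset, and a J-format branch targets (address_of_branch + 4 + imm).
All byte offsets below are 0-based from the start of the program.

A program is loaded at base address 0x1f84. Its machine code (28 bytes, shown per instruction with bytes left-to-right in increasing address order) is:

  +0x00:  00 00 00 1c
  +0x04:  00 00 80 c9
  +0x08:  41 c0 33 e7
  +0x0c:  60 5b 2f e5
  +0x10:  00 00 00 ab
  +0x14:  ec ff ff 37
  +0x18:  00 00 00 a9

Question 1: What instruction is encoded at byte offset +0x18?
[18] 00 00 00 a9 → 0xa9000000
  opcode bits[31:26]=0x2a: store/RR
  rd: (w>>24)&0x3=0x1 → R1
  rs: (w>>22)&0x3=0x0 → R0

store R1, R0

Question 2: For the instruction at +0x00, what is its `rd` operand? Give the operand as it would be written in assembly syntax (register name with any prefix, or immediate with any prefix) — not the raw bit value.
R0

@+00  little-endian(00 00 00 1c) = 0x1c000000
  opcode bits[31:26]=0x7: inc/R
  rd@[25:24]=0x0 ⇒ R0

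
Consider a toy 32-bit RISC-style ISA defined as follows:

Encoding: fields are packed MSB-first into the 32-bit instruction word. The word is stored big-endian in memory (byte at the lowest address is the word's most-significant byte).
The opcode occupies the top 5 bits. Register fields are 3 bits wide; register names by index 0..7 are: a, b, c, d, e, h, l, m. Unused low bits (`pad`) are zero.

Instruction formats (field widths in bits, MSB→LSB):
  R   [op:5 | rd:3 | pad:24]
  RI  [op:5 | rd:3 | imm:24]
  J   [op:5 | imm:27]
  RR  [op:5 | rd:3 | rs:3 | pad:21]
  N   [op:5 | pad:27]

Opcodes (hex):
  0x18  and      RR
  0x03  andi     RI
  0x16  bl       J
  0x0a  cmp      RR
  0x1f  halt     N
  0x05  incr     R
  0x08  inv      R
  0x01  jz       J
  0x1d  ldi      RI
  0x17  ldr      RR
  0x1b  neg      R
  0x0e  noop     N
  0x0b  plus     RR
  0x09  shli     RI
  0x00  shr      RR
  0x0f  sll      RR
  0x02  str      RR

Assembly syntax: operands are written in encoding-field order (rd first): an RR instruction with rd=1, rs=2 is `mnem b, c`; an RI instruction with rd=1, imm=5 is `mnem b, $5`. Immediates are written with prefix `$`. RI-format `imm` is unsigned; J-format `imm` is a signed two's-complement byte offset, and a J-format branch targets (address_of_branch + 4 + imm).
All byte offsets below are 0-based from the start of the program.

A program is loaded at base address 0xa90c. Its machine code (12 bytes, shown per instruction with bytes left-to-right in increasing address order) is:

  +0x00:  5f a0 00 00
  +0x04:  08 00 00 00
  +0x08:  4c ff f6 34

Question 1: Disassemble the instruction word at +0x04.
jz $0

off 0x04: read 08 00 00 00 as big → 0x08000000
  op=0x08000000>>27=0x1 ⇒ jz (J)
  [26:0] imm=0 = $0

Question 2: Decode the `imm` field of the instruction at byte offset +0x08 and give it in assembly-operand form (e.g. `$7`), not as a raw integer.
$16774708

@+08  big-endian(4c ff f6 34) = 0x4cfff634
  opcode bits[31:27]=0x9: shli/RI
  rd: (w>>24)&0x7=0x4 → e
  imm: (w>>0)&0xffffff=0xfff634 → $16774708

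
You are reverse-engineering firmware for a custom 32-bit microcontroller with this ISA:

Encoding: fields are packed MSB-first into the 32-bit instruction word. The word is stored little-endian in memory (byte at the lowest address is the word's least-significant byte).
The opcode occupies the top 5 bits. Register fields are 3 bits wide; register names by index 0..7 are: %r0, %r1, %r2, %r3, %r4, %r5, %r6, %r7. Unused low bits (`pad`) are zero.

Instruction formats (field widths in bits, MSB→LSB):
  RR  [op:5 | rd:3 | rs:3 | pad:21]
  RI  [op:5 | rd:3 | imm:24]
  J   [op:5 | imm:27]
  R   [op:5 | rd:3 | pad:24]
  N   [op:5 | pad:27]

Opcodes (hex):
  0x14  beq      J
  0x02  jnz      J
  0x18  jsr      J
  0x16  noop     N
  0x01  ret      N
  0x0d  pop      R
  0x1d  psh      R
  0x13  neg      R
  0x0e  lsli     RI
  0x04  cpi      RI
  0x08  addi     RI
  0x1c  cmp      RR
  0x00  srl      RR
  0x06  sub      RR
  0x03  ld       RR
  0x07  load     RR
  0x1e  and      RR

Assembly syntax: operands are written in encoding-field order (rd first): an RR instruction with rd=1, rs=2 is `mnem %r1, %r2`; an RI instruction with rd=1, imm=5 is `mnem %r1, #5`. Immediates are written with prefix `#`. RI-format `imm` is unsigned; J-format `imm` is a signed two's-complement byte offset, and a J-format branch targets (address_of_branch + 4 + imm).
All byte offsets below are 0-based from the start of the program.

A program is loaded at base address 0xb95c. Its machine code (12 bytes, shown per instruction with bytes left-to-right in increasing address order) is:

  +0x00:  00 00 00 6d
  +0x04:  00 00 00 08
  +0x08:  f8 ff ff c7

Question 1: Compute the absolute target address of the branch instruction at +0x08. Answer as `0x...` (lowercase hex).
[08] f8 ff ff c7 → 0xc7fffff8
  opcode bits[31:27]=0x18: jsr/J
  imm@[26:0]=0x7fffff8 (s27→-8) ⇒ #-8
  target = base 0xb95c + off 0x08 + 4 + imm -8 = 0xb960

0xb960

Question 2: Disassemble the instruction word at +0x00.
pop %r5

+0x00: 00 00 00 6d ⇒ word 0x6d000000 (little)
  opcode bits[31:27]=0xd: pop/R
  rd: (w>>24)&0x7=0x5 → %r5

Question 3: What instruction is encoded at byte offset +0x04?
+0x04: 00 00 00 08 ⇒ word 0x08000000 (little)
  top 5b → 0x1 → ret [N]

ret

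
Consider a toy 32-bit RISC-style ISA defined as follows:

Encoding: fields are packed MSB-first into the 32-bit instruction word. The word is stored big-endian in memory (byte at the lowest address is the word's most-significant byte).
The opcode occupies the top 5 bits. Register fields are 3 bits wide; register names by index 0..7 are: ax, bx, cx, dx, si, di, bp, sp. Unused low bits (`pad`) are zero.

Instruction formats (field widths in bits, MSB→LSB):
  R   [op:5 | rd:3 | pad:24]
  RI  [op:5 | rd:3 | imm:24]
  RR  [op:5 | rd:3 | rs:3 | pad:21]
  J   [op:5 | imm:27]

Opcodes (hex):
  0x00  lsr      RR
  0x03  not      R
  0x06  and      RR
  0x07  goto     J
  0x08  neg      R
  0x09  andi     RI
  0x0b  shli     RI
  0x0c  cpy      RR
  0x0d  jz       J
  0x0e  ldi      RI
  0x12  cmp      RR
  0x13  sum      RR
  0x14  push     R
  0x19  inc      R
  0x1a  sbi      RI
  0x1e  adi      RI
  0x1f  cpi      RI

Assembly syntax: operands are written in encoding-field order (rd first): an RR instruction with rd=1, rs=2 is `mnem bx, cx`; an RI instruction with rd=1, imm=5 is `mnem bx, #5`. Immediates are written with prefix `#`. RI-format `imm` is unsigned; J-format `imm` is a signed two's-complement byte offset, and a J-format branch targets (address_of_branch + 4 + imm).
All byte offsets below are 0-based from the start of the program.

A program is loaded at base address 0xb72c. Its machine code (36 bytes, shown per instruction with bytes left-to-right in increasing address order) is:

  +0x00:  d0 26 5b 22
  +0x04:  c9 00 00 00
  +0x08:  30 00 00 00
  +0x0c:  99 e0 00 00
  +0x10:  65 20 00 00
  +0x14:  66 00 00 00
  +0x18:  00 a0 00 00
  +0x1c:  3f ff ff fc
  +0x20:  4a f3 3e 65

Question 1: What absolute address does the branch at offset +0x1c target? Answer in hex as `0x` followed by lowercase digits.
0xb748

off 0x1c: read 3f ff ff fc as big → 0x3ffffffc
  top 5b → 0x7 → goto [J]
  [26:0] imm=134217724 (s27→-4) = #-4
  target = base 0xb72c + off 0x1c + 4 + imm -4 = 0xb748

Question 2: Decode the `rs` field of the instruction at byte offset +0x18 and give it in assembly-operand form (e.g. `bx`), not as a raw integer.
off 0x18: read 00 a0 00 00 as big → 0x00a00000
  top 5b → 0x0 → lsr [RR]
  rd: (w>>24)&0x7=0x0 → ax
  rs: (w>>21)&0x7=0x5 → di

di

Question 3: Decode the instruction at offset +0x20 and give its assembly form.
andi cx, #15941221

off 0x20: read 4a f3 3e 65 as big → 0x4af33e65
  opcode bits[31:27]=0x9: andi/RI
  rd@[26:24]=0x2 ⇒ cx
  imm@[23:0]=0xf33e65 ⇒ #15941221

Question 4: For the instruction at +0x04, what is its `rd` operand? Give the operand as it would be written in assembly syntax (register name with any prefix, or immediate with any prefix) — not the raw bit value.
off 0x04: read c9 00 00 00 as big → 0xc9000000
  opcode bits[31:27]=0x19: inc/R
  rd: (w>>24)&0x7=0x1 → bx

bx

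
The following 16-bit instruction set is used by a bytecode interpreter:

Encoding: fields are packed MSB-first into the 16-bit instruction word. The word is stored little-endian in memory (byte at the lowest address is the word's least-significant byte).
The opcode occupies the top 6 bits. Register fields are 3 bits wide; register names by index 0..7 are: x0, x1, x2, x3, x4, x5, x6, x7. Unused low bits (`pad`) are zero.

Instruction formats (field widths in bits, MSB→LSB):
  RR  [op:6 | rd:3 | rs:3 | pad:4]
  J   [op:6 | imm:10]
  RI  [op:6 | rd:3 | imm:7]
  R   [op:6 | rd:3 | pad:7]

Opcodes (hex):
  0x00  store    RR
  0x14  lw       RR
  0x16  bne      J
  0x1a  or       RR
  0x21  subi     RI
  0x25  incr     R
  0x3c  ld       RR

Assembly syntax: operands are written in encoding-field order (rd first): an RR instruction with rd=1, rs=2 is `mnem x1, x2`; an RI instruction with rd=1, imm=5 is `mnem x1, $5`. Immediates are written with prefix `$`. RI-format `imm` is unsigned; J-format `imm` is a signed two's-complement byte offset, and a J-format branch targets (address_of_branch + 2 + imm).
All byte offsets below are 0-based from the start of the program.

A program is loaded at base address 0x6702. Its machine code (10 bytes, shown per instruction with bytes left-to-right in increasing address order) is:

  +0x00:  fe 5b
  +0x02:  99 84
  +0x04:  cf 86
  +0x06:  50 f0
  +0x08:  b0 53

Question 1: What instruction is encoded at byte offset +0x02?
subi x1, $25

off 0x02: read 99 84 as little → 0x8499
  op=0x8499>>10=0x21 ⇒ subi (RI)
  [9:7] rd=1 = x1
  [6:0] imm=25 = $25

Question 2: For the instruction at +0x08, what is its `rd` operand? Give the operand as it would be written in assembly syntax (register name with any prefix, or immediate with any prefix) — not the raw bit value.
x7

@+08  little-endian(b0 53) = 0x53b0
  top 6b → 0x14 → lw [RR]
  rd@[9:7]=0x7 ⇒ x7
  rs@[6:4]=0x3 ⇒ x3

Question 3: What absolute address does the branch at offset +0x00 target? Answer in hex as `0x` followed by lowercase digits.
[00] fe 5b → 0x5bfe
  op=0x5bfe>>10=0x16 ⇒ bne (J)
  imm@[9:0]=0x3fe (s10→-2) ⇒ $-2
  target = base 0x6702 + off 0x00 + 2 + imm -2 = 0x6702

0x6702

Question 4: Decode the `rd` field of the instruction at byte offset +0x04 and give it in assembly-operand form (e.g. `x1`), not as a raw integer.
x5

off 0x04: read cf 86 as little → 0x86cf
  op=0x86cf>>10=0x21 ⇒ subi (RI)
  rd@[9:7]=0x5 ⇒ x5
  imm@[6:0]=0x4f ⇒ $79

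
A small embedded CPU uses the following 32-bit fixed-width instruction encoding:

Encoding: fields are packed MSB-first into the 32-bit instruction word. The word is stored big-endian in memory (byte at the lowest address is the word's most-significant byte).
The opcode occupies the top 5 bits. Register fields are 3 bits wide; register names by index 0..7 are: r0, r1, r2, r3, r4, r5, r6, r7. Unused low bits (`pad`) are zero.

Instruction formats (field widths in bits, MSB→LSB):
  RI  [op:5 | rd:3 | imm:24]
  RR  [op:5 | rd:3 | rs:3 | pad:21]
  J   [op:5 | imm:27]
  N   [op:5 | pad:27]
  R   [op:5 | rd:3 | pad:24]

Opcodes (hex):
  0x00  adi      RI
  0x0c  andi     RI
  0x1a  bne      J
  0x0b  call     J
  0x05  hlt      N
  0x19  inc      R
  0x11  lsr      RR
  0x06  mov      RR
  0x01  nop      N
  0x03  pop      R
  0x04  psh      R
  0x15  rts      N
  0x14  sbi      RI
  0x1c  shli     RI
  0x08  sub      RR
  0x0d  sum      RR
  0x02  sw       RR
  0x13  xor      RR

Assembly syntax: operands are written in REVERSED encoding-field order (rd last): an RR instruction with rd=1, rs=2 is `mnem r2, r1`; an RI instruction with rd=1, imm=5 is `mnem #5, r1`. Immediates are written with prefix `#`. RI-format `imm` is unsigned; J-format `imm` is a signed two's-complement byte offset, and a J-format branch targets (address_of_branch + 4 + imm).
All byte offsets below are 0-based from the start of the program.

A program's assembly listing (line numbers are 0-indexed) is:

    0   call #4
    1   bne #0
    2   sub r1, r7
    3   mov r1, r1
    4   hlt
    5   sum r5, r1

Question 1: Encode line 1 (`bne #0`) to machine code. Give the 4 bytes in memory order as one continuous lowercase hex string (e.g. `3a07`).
line 1 (bne): pack op=0x1a:5|imm=0:27 = 0xd0000000; big→ d0 00 00 00

d0000000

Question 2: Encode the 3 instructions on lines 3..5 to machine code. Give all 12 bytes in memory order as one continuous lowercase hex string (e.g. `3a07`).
312000002800000069a00000

L3: mov op=0x6:5|rd=1:3|rs=1:3|pad=0:21 ⇒ 0x31200000 ⇒ big 31 20 00 00
L4: hlt op=0x5:5|pad=0:27 ⇒ 0x28000000 ⇒ big 28 00 00 00
L5: sum op=0xd:5|rd=1:3|rs=5:3|pad=0:21 ⇒ 0x69a00000 ⇒ big 69 a0 00 00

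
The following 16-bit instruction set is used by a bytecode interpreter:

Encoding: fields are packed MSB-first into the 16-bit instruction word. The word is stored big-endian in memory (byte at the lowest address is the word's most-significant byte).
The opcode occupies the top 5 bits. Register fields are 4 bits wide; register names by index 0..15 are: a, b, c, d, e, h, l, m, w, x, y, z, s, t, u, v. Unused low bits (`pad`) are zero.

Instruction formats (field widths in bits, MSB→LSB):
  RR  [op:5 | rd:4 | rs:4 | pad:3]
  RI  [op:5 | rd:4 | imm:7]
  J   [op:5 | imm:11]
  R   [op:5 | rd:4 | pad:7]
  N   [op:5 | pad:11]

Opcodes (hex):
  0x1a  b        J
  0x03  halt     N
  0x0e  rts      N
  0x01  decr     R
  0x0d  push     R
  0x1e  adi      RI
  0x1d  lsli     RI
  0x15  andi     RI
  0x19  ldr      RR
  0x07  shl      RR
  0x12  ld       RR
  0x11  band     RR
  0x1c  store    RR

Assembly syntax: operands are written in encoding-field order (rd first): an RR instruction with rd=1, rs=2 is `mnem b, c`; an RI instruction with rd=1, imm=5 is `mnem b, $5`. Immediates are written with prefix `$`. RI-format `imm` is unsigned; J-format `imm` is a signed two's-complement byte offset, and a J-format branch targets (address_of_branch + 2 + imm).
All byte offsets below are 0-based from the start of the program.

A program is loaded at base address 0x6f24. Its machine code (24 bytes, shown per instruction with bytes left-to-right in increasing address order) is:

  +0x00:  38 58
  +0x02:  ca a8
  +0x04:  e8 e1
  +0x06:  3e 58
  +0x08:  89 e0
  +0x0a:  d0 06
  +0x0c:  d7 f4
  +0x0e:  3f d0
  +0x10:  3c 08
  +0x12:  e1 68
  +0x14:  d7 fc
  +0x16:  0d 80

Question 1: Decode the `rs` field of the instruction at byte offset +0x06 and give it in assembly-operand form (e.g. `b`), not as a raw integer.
off 0x06: read 3e 58 as big → 0x3e58
  top 5b → 0x7 → shl [RR]
  rd@[10:7]=0xc ⇒ s
  rs@[6:3]=0xb ⇒ z

z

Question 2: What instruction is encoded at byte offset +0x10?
off 0x10: read 3c 08 as big → 0x3c08
  opcode bits[15:11]=0x7: shl/RR
  [10:7] rd=8 = w
  [6:3] rs=1 = b

shl w, b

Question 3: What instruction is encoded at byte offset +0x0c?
[0c] d7 f4 → 0xd7f4
  top 5b → 0x1a → b [J]
  imm: (w>>0)&0x7ff=0x7f4 (s11→-12) → $-12

b $-12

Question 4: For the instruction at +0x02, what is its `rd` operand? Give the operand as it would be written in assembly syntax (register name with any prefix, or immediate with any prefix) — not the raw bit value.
h

off 0x02: read ca a8 as big → 0xcaa8
  op=0xcaa8>>11=0x19 ⇒ ldr (RR)
  rd: (w>>7)&0xf=0x5 → h
  rs: (w>>3)&0xf=0x5 → h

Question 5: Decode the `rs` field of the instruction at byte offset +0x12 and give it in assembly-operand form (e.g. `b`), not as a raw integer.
t

off 0x12: read e1 68 as big → 0xe168
  top 5b → 0x1c → store [RR]
  rd: (w>>7)&0xf=0x2 → c
  rs: (w>>3)&0xf=0xd → t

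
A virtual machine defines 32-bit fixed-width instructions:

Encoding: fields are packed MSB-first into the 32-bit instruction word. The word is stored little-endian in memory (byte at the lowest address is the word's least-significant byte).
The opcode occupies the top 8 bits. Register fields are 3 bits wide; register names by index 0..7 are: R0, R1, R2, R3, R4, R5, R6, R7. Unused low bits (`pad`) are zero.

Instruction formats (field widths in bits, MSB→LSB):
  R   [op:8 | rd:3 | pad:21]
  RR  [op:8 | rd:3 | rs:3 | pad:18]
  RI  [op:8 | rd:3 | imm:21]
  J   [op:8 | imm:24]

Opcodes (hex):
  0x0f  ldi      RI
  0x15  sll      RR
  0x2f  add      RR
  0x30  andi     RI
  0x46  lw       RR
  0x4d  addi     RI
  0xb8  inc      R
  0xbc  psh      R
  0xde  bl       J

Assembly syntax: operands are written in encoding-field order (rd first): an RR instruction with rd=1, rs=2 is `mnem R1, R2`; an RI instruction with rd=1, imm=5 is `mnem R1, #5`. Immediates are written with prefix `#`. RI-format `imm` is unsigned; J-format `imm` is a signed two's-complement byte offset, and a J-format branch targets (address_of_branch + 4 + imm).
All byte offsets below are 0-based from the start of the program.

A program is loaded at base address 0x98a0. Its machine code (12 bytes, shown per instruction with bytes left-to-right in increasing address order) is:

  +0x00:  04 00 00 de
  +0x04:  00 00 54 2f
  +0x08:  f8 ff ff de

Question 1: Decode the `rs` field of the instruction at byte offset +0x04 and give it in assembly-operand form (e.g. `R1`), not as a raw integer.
+0x04: 00 00 54 2f ⇒ word 0x2f540000 (little)
  opcode bits[31:24]=0x2f: add/RR
  rd: (w>>21)&0x7=0x2 → R2
  rs: (w>>18)&0x7=0x5 → R5

R5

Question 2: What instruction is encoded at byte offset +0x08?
[08] f8 ff ff de → 0xdefffff8
  op=0xdefffff8>>24=0xde ⇒ bl (J)
  [23:0] imm=16777208 (s24→-8) = #-8

bl #-8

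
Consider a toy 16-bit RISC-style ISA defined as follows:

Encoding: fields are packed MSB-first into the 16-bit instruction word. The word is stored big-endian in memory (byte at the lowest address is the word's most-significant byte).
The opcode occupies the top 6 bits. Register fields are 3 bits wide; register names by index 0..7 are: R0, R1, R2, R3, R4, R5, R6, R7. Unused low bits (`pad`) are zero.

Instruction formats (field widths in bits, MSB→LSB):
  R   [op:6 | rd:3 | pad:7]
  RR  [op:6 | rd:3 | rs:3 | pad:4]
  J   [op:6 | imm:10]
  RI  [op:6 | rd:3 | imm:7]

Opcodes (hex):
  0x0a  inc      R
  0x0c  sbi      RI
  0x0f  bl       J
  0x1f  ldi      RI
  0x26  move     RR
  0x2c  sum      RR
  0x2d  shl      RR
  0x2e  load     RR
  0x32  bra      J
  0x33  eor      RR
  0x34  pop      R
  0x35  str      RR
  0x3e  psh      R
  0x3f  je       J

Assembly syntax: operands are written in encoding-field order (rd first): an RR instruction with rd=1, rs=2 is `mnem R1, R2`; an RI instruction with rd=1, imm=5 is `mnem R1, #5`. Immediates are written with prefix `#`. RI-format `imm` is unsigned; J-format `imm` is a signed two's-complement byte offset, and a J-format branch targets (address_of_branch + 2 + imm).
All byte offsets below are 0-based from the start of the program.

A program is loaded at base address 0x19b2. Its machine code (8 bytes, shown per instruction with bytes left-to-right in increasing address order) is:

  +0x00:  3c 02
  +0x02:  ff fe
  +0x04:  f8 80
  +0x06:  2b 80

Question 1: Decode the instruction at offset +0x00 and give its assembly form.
@+00  big-endian(3c 02) = 0x3c02
  op=0x3c02>>10=0xf ⇒ bl (J)
  imm: (w>>0)&0x3ff=0x2 → #2

bl #2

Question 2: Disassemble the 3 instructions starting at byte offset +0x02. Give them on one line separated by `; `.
off 0x02: read ff fe as big → 0xfffe
  top 6b → 0x3f → je [J]
  imm: (w>>0)&0x3ff=0x3fe (s10→-2) → #-2
off 0x04: read f8 80 as big → 0xf880
  top 6b → 0x3e → psh [R]
  rd: (w>>7)&0x7=0x1 → R1
off 0x06: read 2b 80 as big → 0x2b80
  top 6b → 0xa → inc [R]
  rd: (w>>7)&0x7=0x7 → R7

je #-2; psh R1; inc R7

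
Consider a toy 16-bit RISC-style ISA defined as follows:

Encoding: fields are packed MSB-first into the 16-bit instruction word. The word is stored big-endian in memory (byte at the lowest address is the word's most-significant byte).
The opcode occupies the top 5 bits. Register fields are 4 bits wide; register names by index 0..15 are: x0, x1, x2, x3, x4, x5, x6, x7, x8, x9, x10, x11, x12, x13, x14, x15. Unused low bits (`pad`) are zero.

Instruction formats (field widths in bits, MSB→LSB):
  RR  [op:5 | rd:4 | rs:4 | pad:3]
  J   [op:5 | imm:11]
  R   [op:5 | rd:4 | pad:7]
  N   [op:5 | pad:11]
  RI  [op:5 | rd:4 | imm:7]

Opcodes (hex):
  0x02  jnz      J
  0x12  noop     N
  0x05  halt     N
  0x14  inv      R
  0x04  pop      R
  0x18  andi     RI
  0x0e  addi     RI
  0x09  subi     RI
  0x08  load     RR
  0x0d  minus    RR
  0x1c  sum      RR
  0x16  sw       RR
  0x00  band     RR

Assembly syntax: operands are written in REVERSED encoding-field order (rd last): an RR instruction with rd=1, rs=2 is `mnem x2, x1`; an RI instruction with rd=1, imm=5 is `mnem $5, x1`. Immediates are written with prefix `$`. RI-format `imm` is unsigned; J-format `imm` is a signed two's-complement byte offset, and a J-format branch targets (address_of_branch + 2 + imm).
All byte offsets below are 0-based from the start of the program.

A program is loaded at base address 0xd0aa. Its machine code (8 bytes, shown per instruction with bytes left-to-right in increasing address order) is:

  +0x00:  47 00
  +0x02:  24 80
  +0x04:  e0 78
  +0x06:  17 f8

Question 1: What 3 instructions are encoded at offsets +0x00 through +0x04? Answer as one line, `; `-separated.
load x0, x14; pop x9; sum x15, x0

[00] 47 00 → 0x4700
  op=0x4700>>11=0x8 ⇒ load (RR)
  [10:7] rd=14 = x14
  [6:3] rs=0 = x0
[02] 24 80 → 0x2480
  op=0x2480>>11=0x4 ⇒ pop (R)
  [10:7] rd=9 = x9
[04] e0 78 → 0xe078
  op=0xe078>>11=0x1c ⇒ sum (RR)
  [10:7] rd=0 = x0
  [6:3] rs=15 = x15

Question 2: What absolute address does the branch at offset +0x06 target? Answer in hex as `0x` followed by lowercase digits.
[06] 17 f8 → 0x17f8
  opcode bits[15:11]=0x2: jnz/J
  imm@[10:0]=0x7f8 (s11→-8) ⇒ $-8
  target = base 0xd0aa + off 0x06 + 2 + imm -8 = 0xd0aa

0xd0aa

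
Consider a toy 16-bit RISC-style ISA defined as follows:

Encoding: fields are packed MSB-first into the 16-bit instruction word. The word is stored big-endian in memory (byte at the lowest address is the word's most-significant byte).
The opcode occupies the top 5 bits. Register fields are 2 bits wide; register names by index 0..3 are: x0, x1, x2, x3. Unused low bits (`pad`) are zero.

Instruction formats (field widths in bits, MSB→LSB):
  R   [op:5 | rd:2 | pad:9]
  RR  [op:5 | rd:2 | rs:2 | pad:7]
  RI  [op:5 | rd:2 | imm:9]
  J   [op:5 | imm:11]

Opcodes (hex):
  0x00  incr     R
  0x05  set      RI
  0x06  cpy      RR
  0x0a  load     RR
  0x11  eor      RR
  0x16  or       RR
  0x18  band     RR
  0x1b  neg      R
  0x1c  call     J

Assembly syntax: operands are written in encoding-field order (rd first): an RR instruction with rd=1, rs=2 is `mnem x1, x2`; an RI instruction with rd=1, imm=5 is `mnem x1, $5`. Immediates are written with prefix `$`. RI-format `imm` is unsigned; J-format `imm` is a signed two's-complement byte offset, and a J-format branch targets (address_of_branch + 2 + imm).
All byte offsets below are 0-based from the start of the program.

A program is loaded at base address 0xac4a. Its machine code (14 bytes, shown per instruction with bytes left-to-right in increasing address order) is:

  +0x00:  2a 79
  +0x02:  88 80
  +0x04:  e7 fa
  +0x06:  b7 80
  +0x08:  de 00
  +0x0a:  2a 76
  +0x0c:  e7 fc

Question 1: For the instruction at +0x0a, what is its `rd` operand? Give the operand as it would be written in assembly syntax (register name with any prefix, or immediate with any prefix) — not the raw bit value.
x1

@+0a  big-endian(2a 76) = 0x2a76
  opcode bits[15:11]=0x5: set/RI
  [10:9] rd=1 = x1
  [8:0] imm=118 = $118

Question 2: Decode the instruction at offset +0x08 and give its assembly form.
neg x3

@+08  big-endian(de 00) = 0xde00
  top 5b → 0x1b → neg [R]
  rd: (w>>9)&0x3=0x3 → x3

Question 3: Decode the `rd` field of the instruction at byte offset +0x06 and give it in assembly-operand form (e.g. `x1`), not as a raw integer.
off 0x06: read b7 80 as big → 0xb780
  top 5b → 0x16 → or [RR]
  rd@[10:9]=0x3 ⇒ x3
  rs@[8:7]=0x3 ⇒ x3

x3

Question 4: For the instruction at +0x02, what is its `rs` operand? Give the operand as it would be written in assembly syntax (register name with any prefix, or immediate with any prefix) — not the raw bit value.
off 0x02: read 88 80 as big → 0x8880
  top 5b → 0x11 → eor [RR]
  rd: (w>>9)&0x3=0x0 → x0
  rs: (w>>7)&0x3=0x1 → x1

x1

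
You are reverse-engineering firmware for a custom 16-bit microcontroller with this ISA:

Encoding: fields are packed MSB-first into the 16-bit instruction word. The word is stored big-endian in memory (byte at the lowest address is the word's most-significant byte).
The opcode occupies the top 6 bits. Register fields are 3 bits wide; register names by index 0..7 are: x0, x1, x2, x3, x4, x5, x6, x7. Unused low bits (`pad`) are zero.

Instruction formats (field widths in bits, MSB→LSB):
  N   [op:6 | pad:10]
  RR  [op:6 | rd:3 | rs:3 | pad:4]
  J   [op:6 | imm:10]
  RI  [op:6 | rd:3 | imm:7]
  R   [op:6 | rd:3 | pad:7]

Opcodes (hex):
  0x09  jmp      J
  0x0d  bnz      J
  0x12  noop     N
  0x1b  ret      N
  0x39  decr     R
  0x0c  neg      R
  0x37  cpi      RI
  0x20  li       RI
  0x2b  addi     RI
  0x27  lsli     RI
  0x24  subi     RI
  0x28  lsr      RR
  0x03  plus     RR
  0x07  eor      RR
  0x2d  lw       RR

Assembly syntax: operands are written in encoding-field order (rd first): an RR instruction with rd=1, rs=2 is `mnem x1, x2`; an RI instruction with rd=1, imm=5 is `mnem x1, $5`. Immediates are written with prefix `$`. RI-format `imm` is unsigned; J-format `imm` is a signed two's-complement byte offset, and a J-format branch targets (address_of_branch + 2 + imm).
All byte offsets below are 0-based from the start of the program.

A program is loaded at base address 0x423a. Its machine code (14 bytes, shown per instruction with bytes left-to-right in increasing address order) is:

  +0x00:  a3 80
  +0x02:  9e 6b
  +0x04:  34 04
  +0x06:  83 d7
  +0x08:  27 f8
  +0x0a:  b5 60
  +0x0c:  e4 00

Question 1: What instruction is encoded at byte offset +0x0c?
+0x0c: e4 00 ⇒ word 0xe400 (big)
  opcode bits[15:10]=0x39: decr/R
  [9:7] rd=0 = x0

decr x0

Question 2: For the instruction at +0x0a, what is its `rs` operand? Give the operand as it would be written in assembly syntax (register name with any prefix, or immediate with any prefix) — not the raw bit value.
@+0a  big-endian(b5 60) = 0xb560
  op=0xb560>>10=0x2d ⇒ lw (RR)
  rd: (w>>7)&0x7=0x2 → x2
  rs: (w>>4)&0x7=0x6 → x6

x6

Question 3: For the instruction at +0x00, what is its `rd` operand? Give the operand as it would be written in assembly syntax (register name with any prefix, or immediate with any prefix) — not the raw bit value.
x7

off 0x00: read a3 80 as big → 0xa380
  opcode bits[15:10]=0x28: lsr/RR
  [9:7] rd=7 = x7
  [6:4] rs=0 = x0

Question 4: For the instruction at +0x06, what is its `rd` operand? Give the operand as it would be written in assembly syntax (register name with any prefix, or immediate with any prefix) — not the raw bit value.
off 0x06: read 83 d7 as big → 0x83d7
  op=0x83d7>>10=0x20 ⇒ li (RI)
  [9:7] rd=7 = x7
  [6:0] imm=87 = $87

x7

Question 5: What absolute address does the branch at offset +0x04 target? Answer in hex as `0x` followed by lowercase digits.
0x4244

[04] 34 04 → 0x3404
  opcode bits[15:10]=0xd: bnz/J
  imm@[9:0]=0x4 ⇒ $4
  target = base 0x423a + off 0x04 + 2 + imm 4 = 0x4244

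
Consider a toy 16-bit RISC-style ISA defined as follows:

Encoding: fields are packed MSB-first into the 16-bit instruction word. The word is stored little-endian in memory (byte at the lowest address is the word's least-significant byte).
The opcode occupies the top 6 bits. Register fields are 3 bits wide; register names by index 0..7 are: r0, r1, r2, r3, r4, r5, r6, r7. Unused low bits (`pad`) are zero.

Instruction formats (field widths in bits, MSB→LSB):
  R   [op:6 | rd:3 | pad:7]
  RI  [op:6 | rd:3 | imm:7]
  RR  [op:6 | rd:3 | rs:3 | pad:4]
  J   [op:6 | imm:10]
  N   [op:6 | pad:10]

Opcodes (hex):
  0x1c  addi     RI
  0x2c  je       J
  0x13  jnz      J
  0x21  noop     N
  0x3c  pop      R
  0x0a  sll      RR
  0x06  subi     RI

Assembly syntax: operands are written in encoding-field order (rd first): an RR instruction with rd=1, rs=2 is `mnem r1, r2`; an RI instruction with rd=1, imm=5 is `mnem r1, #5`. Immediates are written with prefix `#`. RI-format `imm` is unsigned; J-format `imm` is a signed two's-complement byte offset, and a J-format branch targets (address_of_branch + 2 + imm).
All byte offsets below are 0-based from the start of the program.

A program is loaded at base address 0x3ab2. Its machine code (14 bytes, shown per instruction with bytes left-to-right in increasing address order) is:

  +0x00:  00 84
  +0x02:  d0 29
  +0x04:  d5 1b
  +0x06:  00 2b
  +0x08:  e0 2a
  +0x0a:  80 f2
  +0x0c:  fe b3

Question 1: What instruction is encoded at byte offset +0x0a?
pop r5

[0a] 80 f2 → 0xf280
  top 6b → 0x3c → pop [R]
  [9:7] rd=5 = r5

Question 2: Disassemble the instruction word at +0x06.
sll r6, r0

+0x06: 00 2b ⇒ word 0x2b00 (little)
  opcode bits[15:10]=0xa: sll/RR
  rd: (w>>7)&0x7=0x6 → r6
  rs: (w>>4)&0x7=0x0 → r0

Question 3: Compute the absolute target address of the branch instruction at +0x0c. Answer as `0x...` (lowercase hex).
+0x0c: fe b3 ⇒ word 0xb3fe (little)
  op=0xb3fe>>10=0x2c ⇒ je (J)
  imm@[9:0]=0x3fe (s10→-2) ⇒ #-2
  target = base 0x3ab2 + off 0x0c + 2 + imm -2 = 0x3abe

0x3abe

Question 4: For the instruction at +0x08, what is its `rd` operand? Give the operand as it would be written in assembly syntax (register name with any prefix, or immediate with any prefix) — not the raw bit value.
r5

+0x08: e0 2a ⇒ word 0x2ae0 (little)
  op=0x2ae0>>10=0xa ⇒ sll (RR)
  [9:7] rd=5 = r5
  [6:4] rs=6 = r6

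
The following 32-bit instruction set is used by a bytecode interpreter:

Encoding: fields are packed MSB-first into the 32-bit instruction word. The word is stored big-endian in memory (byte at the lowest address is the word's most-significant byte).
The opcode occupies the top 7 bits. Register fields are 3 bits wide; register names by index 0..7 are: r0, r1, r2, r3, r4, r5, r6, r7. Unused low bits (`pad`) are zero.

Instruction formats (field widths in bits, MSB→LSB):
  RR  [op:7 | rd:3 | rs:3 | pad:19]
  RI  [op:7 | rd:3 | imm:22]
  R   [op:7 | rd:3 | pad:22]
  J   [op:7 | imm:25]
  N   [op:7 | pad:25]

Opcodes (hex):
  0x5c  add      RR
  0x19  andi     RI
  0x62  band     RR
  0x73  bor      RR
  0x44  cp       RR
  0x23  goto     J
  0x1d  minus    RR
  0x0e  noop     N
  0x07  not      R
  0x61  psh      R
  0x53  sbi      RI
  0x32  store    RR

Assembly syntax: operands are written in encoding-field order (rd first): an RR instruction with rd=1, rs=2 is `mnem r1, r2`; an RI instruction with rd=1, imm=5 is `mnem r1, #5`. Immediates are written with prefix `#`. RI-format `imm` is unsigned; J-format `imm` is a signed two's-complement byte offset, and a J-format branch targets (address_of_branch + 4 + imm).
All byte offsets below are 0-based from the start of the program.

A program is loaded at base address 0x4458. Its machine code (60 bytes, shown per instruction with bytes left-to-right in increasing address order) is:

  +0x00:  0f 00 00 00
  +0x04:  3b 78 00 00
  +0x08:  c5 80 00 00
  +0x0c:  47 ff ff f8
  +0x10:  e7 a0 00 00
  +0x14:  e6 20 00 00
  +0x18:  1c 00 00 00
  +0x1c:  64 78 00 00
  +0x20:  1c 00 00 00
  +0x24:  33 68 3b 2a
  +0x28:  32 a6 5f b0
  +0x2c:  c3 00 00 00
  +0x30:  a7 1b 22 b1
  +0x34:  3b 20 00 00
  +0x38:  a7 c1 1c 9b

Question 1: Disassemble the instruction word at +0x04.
minus r5, r7

[04] 3b 78 00 00 → 0x3b780000
  op=0x3b780000>>25=0x1d ⇒ minus (RR)
  [24:22] rd=5 = r5
  [21:19] rs=7 = r7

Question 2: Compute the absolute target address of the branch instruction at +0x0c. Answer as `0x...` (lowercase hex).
0x4460

+0x0c: 47 ff ff f8 ⇒ word 0x47fffff8 (big)
  op=0x47fffff8>>25=0x23 ⇒ goto (J)
  imm@[24:0]=0x1fffff8 (s25→-8) ⇒ #-8
  target = base 0x4458 + off 0x0c + 4 + imm -8 = 0x4460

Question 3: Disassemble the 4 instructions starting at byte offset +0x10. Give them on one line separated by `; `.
off 0x10: read e7 a0 00 00 as big → 0xe7a00000
  op=0xe7a00000>>25=0x73 ⇒ bor (RR)
  [24:22] rd=6 = r6
  [21:19] rs=4 = r4
off 0x14: read e6 20 00 00 as big → 0xe6200000
  op=0xe6200000>>25=0x73 ⇒ bor (RR)
  [24:22] rd=0 = r0
  [21:19] rs=4 = r4
off 0x18: read 1c 00 00 00 as big → 0x1c000000
  op=0x1c000000>>25=0xe ⇒ noop (N)
off 0x1c: read 64 78 00 00 as big → 0x64780000
  op=0x64780000>>25=0x32 ⇒ store (RR)
  [24:22] rd=1 = r1
  [21:19] rs=7 = r7

bor r6, r4; bor r0, r4; noop; store r1, r7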